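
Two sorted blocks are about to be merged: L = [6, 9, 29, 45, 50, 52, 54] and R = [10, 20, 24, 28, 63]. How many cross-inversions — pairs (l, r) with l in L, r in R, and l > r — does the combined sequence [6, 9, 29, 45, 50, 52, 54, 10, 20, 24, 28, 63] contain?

Count, for every r in R, how many entries of L exceed r:
r = 10: 29, 45, 50, 52, 54 → 5
r = 20: 29, 45, 50, 52, 54 → 5
r = 24: 29, 45, 50, 52, 54 → 5
r = 28: 29, 45, 50, 52, 54 → 5
r = 63: none → 0
Cross-inversions: 5 + 5 + 5 + 5 + 0 = 20

20 cross-inversions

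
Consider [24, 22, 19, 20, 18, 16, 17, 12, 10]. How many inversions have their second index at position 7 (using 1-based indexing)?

The element at index 7 is 17.
Elements before it: 24, 22, 19, 20, 18, 16
Those larger than 17: 24, 22, 19, 20, 18

5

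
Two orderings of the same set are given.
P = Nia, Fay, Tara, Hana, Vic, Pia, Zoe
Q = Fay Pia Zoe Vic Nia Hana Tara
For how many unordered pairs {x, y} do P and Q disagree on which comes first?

13 disagreeing pairs

Assign each item its position (1..7) in the first ordering, then rewrite the second ordering as that position sequence:
positions: Nia→1, Fay→2, Tara→3, Hana→4, Vic→5, Pia→6, Zoe→7
second ordering as positions: [2, 6, 7, 5, 1, 4, 3]
Discordant pairs = inversions in this position sequence.
2: 1 → 1
6: 5, 1, 4, 3 → 4
7: 5, 1, 4, 3 → 4
5: 1, 4, 3 → 3
1: 0
4: 3 → 1
3: 0
Total: 1 + 4 + 4 + 3 + 0 + 1 + 0 = 13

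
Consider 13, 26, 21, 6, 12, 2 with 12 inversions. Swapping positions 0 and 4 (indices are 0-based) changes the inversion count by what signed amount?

Positions 0 and 4 hold 13 and 12; after swapping, the array is [12, 26, 21, 6, 13, 2].
Sweep left to right; for each value list the smaller values that follow it:
12 → 6, 2 → 2
26 → 21, 6, 13, 2 → 4
21 → 6, 13, 2 → 3
6 → 2 → 1
13 → 2 → 1
2 → none → 0
Sum: 2 + 4 + 3 + 1 + 1 + 0 = 11
Change: 11 − 12 = -1

-1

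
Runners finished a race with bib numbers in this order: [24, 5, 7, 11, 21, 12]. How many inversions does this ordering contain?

6 inversions

Inversion pairs (indices are 1-based):
(1,2): 24 > 5
(1,3): 24 > 7
(1,4): 24 > 11
(1,5): 24 > 21
(1,6): 24 > 12
(5,6): 21 > 12
That's 6 pairs.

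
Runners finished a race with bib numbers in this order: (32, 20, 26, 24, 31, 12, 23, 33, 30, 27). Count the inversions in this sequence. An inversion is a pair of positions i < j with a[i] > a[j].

Element-by-element contributions:
32: 8
20: 1
26: 3
24: 2
31: 4
12: 0
23: 0
33: 2
30: 1
27: 0
Sum: 8 + 1 + 3 + 2 + 4 + 0 + 0 + 2 + 1 + 0 = 21

21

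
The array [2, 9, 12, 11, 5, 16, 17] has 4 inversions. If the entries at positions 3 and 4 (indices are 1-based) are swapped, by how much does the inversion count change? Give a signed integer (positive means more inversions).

Positions 3 and 4 hold 12 and 11; after swapping, the array is [2, 9, 11, 12, 5, 16, 17].
Count, for each position, how many later elements it exceeds:
2: 0
9: 1
11: 1
12: 1
5: 0
16: 0
17: 0
Sum: 0 + 1 + 1 + 1 + 0 + 0 + 0 = 3
Change: 3 − 4 = -1

-1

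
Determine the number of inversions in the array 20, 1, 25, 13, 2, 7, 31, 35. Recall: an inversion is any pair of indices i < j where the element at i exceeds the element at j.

Element-by-element contributions:
20: 4
1: 0
25: 3
13: 2
2: 0
7: 0
31: 0
35: 0
Sum: 4 + 0 + 3 + 2 + 0 + 0 + 0 + 0 = 9

9 inversions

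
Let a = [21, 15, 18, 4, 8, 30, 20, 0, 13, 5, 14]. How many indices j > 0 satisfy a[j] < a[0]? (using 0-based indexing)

9

The element at index 0 is 21.
Elements after it: 15, 18, 4, 8, 30, 20, 0, 13, 5, 14
Those smaller than 21: 15, 18, 4, 8, 20, 0, 13, 5, 14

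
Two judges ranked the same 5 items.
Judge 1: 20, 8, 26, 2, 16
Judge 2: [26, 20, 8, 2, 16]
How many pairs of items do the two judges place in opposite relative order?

2

Assign each item its position (1..5) in the first ordering, then rewrite the second ordering as that position sequence:
positions: 20→1, 8→2, 26→3, 2→4, 16→5
second ordering as positions: [3, 1, 2, 4, 5]
Discordant pairs = inversions in this position sequence.
3: 1, 2 → 2
1: 0
2: 0
4: 0
5: 0
Total: 2 + 0 + 0 + 0 + 0 = 2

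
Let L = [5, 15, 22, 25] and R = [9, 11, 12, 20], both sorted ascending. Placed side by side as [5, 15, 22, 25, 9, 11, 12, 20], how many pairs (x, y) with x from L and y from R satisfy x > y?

Take each right-half value and tally the left-half values above it:
r = 9: 15, 22, 25 → 3
r = 11: 15, 22, 25 → 3
r = 12: 15, 22, 25 → 3
r = 20: 22, 25 → 2
Cross-inversions: 3 + 3 + 3 + 2 = 11

11 cross-inversions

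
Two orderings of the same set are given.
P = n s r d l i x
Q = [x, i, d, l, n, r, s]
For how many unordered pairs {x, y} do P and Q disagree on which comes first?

18 disagreeing pairs

Assign each item its position (1..7) in the first ordering, then rewrite the second ordering as that position sequence:
positions: n→1, s→2, r→3, d→4, l→5, i→6, x→7
second ordering as positions: [7, 6, 4, 5, 1, 3, 2]
Discordant pairs = inversions in this position sequence.
7: 6, 4, 5, 1, 3, 2 → 6
6: 4, 5, 1, 3, 2 → 5
4: 1, 3, 2 → 3
5: 1, 3, 2 → 3
1: 0
3: 2 → 1
2: 0
Total: 6 + 5 + 3 + 3 + 0 + 1 + 0 = 18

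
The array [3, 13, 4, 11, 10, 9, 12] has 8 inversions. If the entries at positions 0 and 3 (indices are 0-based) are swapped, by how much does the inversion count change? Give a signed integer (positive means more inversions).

+3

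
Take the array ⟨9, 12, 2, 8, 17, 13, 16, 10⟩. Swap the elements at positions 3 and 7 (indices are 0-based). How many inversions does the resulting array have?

11

Positions 3 and 7 hold 8 and 10; after swapping, the array is [9, 12, 2, 10, 17, 13, 16, 8].
Count, for each position, how many later elements it exceeds:
9 → 2, 8 → 2
12 → 2, 10, 8 → 3
2 → none → 0
10 → 8 → 1
17 → 13, 16, 8 → 3
13 → 8 → 1
16 → 8 → 1
8 → none → 0
Sum: 2 + 3 + 0 + 1 + 3 + 1 + 1 + 0 = 11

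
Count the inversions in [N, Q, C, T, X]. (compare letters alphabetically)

There are 2 inversions.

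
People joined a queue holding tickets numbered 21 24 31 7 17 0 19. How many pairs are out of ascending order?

14 out-of-order pairs

For each element, count later entries that are smaller:
21 → 7, 17, 0, 19 → 4
24 → 7, 17, 0, 19 → 4
31 → 7, 17, 0, 19 → 4
7 → 0 → 1
17 → 0 → 1
0 → none → 0
19 → none → 0
Sum: 4 + 4 + 4 + 1 + 1 + 0 + 0 = 14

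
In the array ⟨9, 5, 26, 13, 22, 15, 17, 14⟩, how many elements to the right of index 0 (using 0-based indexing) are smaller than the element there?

The element at index 0 is 9.
Elements after it: 5, 26, 13, 22, 15, 17, 14
Those smaller than 9: 5

1 such element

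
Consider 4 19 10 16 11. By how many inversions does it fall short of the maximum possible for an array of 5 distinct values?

Maximum inversions for 5 distinct elements is C(5, 2) = 5·4/2 = 10.
Current inversions — for each element, count later smaller elements:
4: 0
19: 3
10: 0
16: 1
11: 0
Current total: 0 + 3 + 0 + 1 + 0 = 4
Shortfall: 10 − 4 = 6

6 inversions short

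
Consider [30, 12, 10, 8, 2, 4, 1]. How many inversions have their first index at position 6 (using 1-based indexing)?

The element at index 6 is 4.
Elements after it: 1
Those smaller than 4: 1

1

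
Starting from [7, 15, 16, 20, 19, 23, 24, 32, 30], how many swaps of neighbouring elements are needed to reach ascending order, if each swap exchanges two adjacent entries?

There are 2 swaps.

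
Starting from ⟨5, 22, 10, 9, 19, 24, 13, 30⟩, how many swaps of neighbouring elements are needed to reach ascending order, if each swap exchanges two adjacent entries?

Each adjacent swap fixes exactly one inversion, so the minimum swap count equals the number of inversions.
Count inversions — for each element, later elements that are smaller:
5: none → 0
22: 10, 9, 19, 13 → 4
10: 9 → 1
9: none → 0
19: 13 → 1
24: 13 → 1
13: none → 0
30: none → 0
Total inversions: 0 + 4 + 1 + 0 + 1 + 1 + 0 + 0 = 7

7 swaps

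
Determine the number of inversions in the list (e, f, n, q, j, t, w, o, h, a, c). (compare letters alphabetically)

29

For each element, count later entries that are smaller:
e → a, c → 2
f → a, c → 2
n → j, h, a, c → 4
q → j, o, h, a, c → 5
j → h, a, c → 3
t → o, h, a, c → 4
w → o, h, a, c → 4
o → h, a, c → 3
h → a, c → 2
a → none → 0
c → none → 0
Sum: 2 + 2 + 4 + 5 + 3 + 4 + 4 + 3 + 2 + 0 + 0 = 29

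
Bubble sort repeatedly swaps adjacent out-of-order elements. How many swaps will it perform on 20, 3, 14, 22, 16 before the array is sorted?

Minimum adjacent swaps = number of inversions (each swap of adjacent out-of-order elements removes one inversion and no swap can remove more).
Count inversions — for each element, later elements that are smaller:
20: 3, 14, 16 → 3
3: none → 0
14: none → 0
22: 16 → 1
16: none → 0
Total inversions: 3 + 0 + 0 + 1 + 0 = 4

There are 4 swaps.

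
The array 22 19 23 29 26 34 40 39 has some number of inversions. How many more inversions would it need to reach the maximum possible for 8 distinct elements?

Maximum inversions for 8 distinct elements is C(8, 2) = 8·7/2 = 28.
Current inversions — for each element, count later smaller elements:
22: 1
19: 0
23: 0
29: 1
26: 0
34: 0
40: 1
39: 0
Current total: 1 + 0 + 0 + 1 + 0 + 0 + 1 + 0 = 3
Shortfall: 28 − 3 = 25

25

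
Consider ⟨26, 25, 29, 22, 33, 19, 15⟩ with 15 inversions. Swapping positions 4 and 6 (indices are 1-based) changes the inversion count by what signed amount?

-1

Positions 4 and 6 hold 22 and 19; after swapping, the array is [26, 25, 29, 19, 33, 22, 15].
For each element, count later entries that are smaller:
26 → 25, 19, 22, 15 → 4
25 → 19, 22, 15 → 3
29 → 19, 22, 15 → 3
19 → 15 → 1
33 → 22, 15 → 2
22 → 15 → 1
15 → none → 0
Sum: 4 + 3 + 3 + 1 + 2 + 1 + 0 = 14
Change: 14 − 15 = -1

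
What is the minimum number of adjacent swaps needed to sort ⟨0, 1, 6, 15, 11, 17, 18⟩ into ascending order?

The minimum number of adjacent swaps to sort an array equals its inversion count, since every such swap removes exactly one inversion.
Count inversions — for each element, later elements that are smaller:
0: none → 0
1: none → 0
6: none → 0
15: 11 → 1
11: none → 0
17: none → 0
18: none → 0
Total inversions: 0 + 0 + 0 + 1 + 0 + 0 + 0 = 1

Adjacent swaps: 1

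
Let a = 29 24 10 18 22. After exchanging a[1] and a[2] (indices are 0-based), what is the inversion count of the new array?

6

Positions 1 and 2 hold 24 and 10; after swapping, the array is [29, 10, 24, 18, 22].
Sweep left to right; for each value list the smaller values that follow it:
29 → 10, 24, 18, 22 → 4
10 → none → 0
24 → 18, 22 → 2
18 → none → 0
22 → none → 0
Sum: 4 + 0 + 2 + 0 + 0 = 6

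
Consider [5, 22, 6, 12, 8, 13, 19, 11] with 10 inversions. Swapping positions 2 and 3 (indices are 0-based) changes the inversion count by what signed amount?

Positions 2 and 3 hold 6 and 12; after swapping, the array is [5, 22, 12, 6, 8, 13, 19, 11].
Element-by-element contributions:
5 → none → 0
22 → 12, 6, 8, 13, 19, 11 → 6
12 → 6, 8, 11 → 3
6 → none → 0
8 → none → 0
13 → 11 → 1
19 → 11 → 1
11 → none → 0
Sum: 0 + 6 + 3 + 0 + 0 + 1 + 1 + 0 = 11
Change: 11 − 10 = +1

+1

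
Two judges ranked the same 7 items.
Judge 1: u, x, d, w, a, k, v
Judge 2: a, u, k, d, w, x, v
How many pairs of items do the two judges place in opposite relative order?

9 discordant pairs

Assign each item its position (1..7) in the first ordering, then rewrite the second ordering as that position sequence:
positions: u→1, x→2, d→3, w→4, a→5, k→6, v→7
second ordering as positions: [5, 1, 6, 3, 4, 2, 7]
Discordant pairs = inversions in this position sequence.
5: 1, 3, 4, 2 → 4
1: 0
6: 3, 4, 2 → 3
3: 2 → 1
4: 2 → 1
2: 0
7: 0
Total: 4 + 0 + 3 + 1 + 1 + 0 + 0 = 9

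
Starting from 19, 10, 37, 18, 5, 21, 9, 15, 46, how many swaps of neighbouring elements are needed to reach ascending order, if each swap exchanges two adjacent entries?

17

Each adjacent swap fixes exactly one inversion, so the minimum swap count equals the number of inversions.
Count inversions — for each element, later elements that are smaller:
19: 10, 18, 5, 9, 15 → 5
10: 5, 9 → 2
37: 18, 5, 21, 9, 15 → 5
18: 5, 9, 15 → 3
5: none → 0
21: 9, 15 → 2
9: none → 0
15: none → 0
46: none → 0
Total inversions: 5 + 2 + 5 + 3 + 0 + 2 + 0 + 0 + 0 = 17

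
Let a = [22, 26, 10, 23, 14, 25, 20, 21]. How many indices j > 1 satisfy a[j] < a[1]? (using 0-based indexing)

The element at index 1 is 26.
Elements after it: 10, 23, 14, 25, 20, 21
Those smaller than 26: 10, 23, 14, 25, 20, 21

6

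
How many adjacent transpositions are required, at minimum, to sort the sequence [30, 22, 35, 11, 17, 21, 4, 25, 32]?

19 adjacent swaps

The minimum number of adjacent swaps to sort an array equals its inversion count, since every such swap removes exactly one inversion.
Count inversions — for each element, later elements that are smaller:
30: 22, 11, 17, 21, 4, 25 → 6
22: 11, 17, 21, 4 → 4
35: 11, 17, 21, 4, 25, 32 → 6
11: 4 → 1
17: 4 → 1
21: 4 → 1
4: none → 0
25: none → 0
32: none → 0
Total inversions: 6 + 4 + 6 + 1 + 1 + 1 + 0 + 0 + 0 = 19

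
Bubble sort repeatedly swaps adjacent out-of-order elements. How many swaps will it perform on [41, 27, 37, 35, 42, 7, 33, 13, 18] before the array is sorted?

Minimum adjacent swaps = number of inversions (each swap of adjacent out-of-order elements removes one inversion and no swap can remove more).
Count inversions — for each element, later elements that are smaller:
41: 27, 37, 35, 7, 33, 13, 18 → 7
27: 7, 13, 18 → 3
37: 35, 7, 33, 13, 18 → 5
35: 7, 33, 13, 18 → 4
42: 7, 33, 13, 18 → 4
7: none → 0
33: 13, 18 → 2
13: none → 0
18: none → 0
Total inversions: 7 + 3 + 5 + 4 + 4 + 0 + 2 + 0 + 0 = 25

There are 25 swaps.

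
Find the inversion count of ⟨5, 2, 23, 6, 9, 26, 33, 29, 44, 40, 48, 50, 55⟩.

5 inversions

Count, for each position, how many later elements it exceeds:
5 → 2 → 1
2 → none → 0
23 → 6, 9 → 2
6 → none → 0
9 → none → 0
26 → none → 0
33 → 29 → 1
29 → none → 0
44 → 40 → 1
40 → none → 0
48 → none → 0
50 → none → 0
55 → none → 0
Sum: 1 + 0 + 2 + 0 + 0 + 0 + 1 + 0 + 1 + 0 + 0 + 0 + 0 = 5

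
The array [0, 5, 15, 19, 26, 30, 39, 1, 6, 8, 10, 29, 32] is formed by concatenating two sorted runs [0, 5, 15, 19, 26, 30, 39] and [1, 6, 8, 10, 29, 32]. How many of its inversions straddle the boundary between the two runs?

Count, for every r in R, how many entries of L exceed r:
r = 1: 5, 15, 19, 26, 30, 39 → 6
r = 6: 15, 19, 26, 30, 39 → 5
r = 8: 15, 19, 26, 30, 39 → 5
r = 10: 15, 19, 26, 30, 39 → 5
r = 29: 30, 39 → 2
r = 32: 39 → 1
Cross-inversions: 6 + 5 + 5 + 5 + 2 + 1 = 24

There are 24 split inversions.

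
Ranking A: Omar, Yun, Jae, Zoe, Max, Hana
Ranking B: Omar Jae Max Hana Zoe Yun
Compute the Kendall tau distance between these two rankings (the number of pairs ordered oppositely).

Assign each item its position (1..6) in the first ordering, then rewrite the second ordering as that position sequence:
positions: Omar→1, Yun→2, Jae→3, Zoe→4, Max→5, Hana→6
second ordering as positions: [1, 3, 5, 6, 4, 2]
Discordant pairs = inversions in this position sequence.
1: 0
3: 2 → 1
5: 4, 2 → 2
6: 4, 2 → 2
4: 2 → 1
2: 0
Total: 0 + 1 + 2 + 2 + 1 + 0 = 6

6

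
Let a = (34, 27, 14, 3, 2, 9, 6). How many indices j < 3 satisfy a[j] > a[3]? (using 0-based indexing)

3

The element at index 3 is 3.
Elements before it: 34, 27, 14
Those larger than 3: 34, 27, 14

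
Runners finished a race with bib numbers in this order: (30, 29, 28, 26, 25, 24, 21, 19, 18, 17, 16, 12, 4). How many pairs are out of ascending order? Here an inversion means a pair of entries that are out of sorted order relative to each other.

Sweep left to right; for each value list the smaller values that follow it:
30: 12
29: 11
28: 10
26: 9
25: 8
24: 7
21: 6
19: 5
18: 4
17: 3
16: 2
12: 1
4: 0
Sum: 12 + 11 + 10 + 9 + 8 + 7 + 6 + 5 + 4 + 3 + 2 + 1 + 0 = 78

78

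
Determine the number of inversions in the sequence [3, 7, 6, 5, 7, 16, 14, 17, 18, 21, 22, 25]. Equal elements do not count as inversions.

4 inversions

For each element, count later entries that are smaller:
3: 0
7: 2
6: 1
5: 0
7: 0
16: 1
14: 0
17: 0
18: 0
21: 0
22: 0
25: 0
Sum: 0 + 2 + 1 + 0 + 0 + 1 + 0 + 0 + 0 + 0 + 0 + 0 = 4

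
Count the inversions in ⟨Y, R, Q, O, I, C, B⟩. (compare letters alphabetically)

21

Element-by-element contributions:
Y: 6
R: 5
Q: 4
O: 3
I: 2
C: 1
B: 0
Sum: 6 + 5 + 4 + 3 + 2 + 1 + 0 = 21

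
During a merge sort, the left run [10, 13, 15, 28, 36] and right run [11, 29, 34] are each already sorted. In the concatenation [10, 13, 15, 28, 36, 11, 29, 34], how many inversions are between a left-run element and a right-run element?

6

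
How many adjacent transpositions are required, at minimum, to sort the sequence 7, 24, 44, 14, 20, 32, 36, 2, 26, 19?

22

The minimum number of adjacent swaps to sort an array equals its inversion count, since every such swap removes exactly one inversion.
Count inversions — for each element, later elements that are smaller:
7: 2 → 1
24: 14, 20, 2, 19 → 4
44: 14, 20, 32, 36, 2, 26, 19 → 7
14: 2 → 1
20: 2, 19 → 2
32: 2, 26, 19 → 3
36: 2, 26, 19 → 3
2: none → 0
26: 19 → 1
19: none → 0
Total inversions: 1 + 4 + 7 + 1 + 2 + 3 + 3 + 0 + 1 + 0 = 22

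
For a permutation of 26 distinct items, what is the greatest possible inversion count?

The maximum occurs when the array is in strictly decreasing order: every one of the C(26, 2) pairs is inverted.
C(26, 2) = 26·25/2 = 325

Inversions: 325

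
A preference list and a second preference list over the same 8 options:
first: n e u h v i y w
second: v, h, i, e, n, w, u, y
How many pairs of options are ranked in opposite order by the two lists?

Assign each item its position (1..8) in the first ordering, then rewrite the second ordering as that position sequence:
positions: n→1, e→2, u→3, h→4, v→5, i→6, y→7, w→8
second ordering as positions: [5, 4, 6, 2, 1, 8, 3, 7]
Discordant pairs = inversions in this position sequence.
5: 4, 2, 1, 3 → 4
4: 2, 1, 3 → 3
6: 2, 1, 3 → 3
2: 1 → 1
1: 0
8: 3, 7 → 2
3: 0
7: 0
Total: 4 + 3 + 3 + 1 + 0 + 2 + 0 + 0 = 13

13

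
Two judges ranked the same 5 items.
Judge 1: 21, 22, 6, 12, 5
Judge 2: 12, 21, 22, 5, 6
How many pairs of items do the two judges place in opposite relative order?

4 discordant pairs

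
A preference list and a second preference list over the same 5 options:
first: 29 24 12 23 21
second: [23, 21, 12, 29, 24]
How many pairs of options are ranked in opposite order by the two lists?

8

Assign each item its position (1..5) in the first ordering, then rewrite the second ordering as that position sequence:
positions: 29→1, 24→2, 12→3, 23→4, 21→5
second ordering as positions: [4, 5, 3, 1, 2]
Discordant pairs = inversions in this position sequence.
4: 3, 1, 2 → 3
5: 3, 1, 2 → 3
3: 1, 2 → 2
1: 0
2: 0
Total: 3 + 3 + 2 + 0 + 0 = 8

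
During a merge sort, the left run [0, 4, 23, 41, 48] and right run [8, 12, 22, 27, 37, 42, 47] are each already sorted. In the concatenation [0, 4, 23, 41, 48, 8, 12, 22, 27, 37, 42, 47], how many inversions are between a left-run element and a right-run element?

15 split inversions

For each element r of the right run, count left-run elements greater than r:
r = 8: 23, 41, 48 → 3
r = 12: 23, 41, 48 → 3
r = 22: 23, 41, 48 → 3
r = 27: 41, 48 → 2
r = 37: 41, 48 → 2
r = 42: 48 → 1
r = 47: 48 → 1
Cross-inversions: 3 + 3 + 3 + 2 + 2 + 1 + 1 = 15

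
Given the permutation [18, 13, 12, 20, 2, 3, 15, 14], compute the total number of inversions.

16

Sweep left to right; for each value list the smaller values that follow it:
18 → 13, 12, 2, 3, 15, 14 → 6
13 → 12, 2, 3 → 3
12 → 2, 3 → 2
20 → 2, 3, 15, 14 → 4
2 → none → 0
3 → none → 0
15 → 14 → 1
14 → none → 0
Sum: 6 + 3 + 2 + 4 + 0 + 0 + 1 + 0 = 16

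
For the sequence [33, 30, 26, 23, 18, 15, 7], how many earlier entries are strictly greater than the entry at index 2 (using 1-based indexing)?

1

The element at index 2 is 30.
Elements before it: 33
Those larger than 30: 33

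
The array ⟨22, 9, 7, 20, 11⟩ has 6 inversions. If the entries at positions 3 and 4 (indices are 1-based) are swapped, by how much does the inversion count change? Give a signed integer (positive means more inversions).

+1

Positions 3 and 4 hold 7 and 20; after swapping, the array is [22, 9, 20, 7, 11].
Element-by-element contributions:
22 → 9, 20, 7, 11 → 4
9 → 7 → 1
20 → 7, 11 → 2
7 → none → 0
11 → none → 0
Sum: 4 + 1 + 2 + 0 + 0 = 7
Change: 7 − 6 = +1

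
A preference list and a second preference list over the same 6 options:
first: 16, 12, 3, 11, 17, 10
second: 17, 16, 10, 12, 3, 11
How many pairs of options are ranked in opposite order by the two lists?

7

Assign each item its position (1..6) in the first ordering, then rewrite the second ordering as that position sequence:
positions: 16→1, 12→2, 3→3, 11→4, 17→5, 10→6
second ordering as positions: [5, 1, 6, 2, 3, 4]
Discordant pairs = inversions in this position sequence.
5: 1, 2, 3, 4 → 4
1: 0
6: 2, 3, 4 → 3
2: 0
3: 0
4: 0
Total: 4 + 0 + 3 + 0 + 0 + 0 = 7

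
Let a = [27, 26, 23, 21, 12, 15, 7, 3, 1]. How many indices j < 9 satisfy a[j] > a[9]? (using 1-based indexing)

The element at index 9 is 1.
Elements before it: 27, 26, 23, 21, 12, 15, 7, 3
Those larger than 1: 27, 26, 23, 21, 12, 15, 7, 3

8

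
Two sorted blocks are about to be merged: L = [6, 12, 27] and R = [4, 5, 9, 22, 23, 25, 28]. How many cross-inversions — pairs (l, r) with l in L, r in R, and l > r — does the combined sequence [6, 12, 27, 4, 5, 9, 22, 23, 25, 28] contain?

Cross-inversions: 11

Count, for every r in R, how many entries of L exceed r:
r = 4: 6, 12, 27 → 3
r = 5: 6, 12, 27 → 3
r = 9: 12, 27 → 2
r = 22: 27 → 1
r = 23: 27 → 1
r = 25: 27 → 1
r = 28: none → 0
Cross-inversions: 3 + 3 + 2 + 1 + 1 + 1 + 0 = 11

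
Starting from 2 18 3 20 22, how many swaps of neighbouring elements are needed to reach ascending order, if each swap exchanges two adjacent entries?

Minimum adjacent swaps = number of inversions (each swap of adjacent out-of-order elements removes one inversion and no swap can remove more).
Count inversions — for each element, later elements that are smaller:
2: none → 0
18: 3 → 1
3: none → 0
20: none → 0
22: none → 0
Total inversions: 0 + 1 + 0 + 0 + 0 = 1

1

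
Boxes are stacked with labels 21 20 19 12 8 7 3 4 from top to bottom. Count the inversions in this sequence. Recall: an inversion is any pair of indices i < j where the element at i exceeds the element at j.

Element-by-element contributions:
21: 7
20: 6
19: 5
12: 4
8: 3
7: 2
3: 0
4: 0
Sum: 7 + 6 + 5 + 4 + 3 + 2 + 0 + 0 = 27

27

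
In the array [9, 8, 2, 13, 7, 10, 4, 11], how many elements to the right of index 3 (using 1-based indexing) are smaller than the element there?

The element at index 3 is 2.
Elements after it: 13, 7, 10, 4, 11
None of them are smaller than 2.

0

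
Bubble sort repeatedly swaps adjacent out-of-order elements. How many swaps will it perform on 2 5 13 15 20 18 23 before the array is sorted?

Minimum adjacent swaps = number of inversions (each swap of adjacent out-of-order elements removes one inversion and no swap can remove more).
Count inversions — for each element, later elements that are smaller:
2: none → 0
5: none → 0
13: none → 0
15: none → 0
20: 18 → 1
18: none → 0
23: none → 0
Total inversions: 0 + 0 + 0 + 0 + 1 + 0 + 0 = 1

There is 1 swap.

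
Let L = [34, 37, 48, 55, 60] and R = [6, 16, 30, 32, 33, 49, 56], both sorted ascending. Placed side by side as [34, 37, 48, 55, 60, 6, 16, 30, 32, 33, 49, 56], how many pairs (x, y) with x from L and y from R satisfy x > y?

28

For each element r of the right run, count left-run elements greater than r:
r = 6: 34, 37, 48, 55, 60 → 5
r = 16: 34, 37, 48, 55, 60 → 5
r = 30: 34, 37, 48, 55, 60 → 5
r = 32: 34, 37, 48, 55, 60 → 5
r = 33: 34, 37, 48, 55, 60 → 5
r = 49: 55, 60 → 2
r = 56: 60 → 1
Cross-inversions: 5 + 5 + 5 + 5 + 5 + 2 + 1 = 28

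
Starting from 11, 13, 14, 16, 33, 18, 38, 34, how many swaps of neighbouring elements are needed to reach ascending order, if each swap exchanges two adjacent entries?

2 swaps

Minimum adjacent swaps = number of inversions (each swap of adjacent out-of-order elements removes one inversion and no swap can remove more).
Count inversions — for each element, later elements that are smaller:
11: none → 0
13: none → 0
14: none → 0
16: none → 0
33: 18 → 1
18: none → 0
38: 34 → 1
34: none → 0
Total inversions: 0 + 0 + 0 + 0 + 1 + 0 + 1 + 0 = 2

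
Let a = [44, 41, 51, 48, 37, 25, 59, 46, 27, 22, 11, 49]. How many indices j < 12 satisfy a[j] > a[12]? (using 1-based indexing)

2

The element at index 12 is 49.
Elements before it: 44, 41, 51, 48, 37, 25, 59, 46, 27, 22, 11
Those larger than 49: 51, 59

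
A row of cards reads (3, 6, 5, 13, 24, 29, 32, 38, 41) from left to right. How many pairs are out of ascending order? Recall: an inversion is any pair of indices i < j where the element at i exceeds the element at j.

Count, for each position, how many later elements it exceeds:
3: 0
6: 1
5: 0
13: 0
24: 0
29: 0
32: 0
38: 0
41: 0
Sum: 0 + 1 + 0 + 0 + 0 + 0 + 0 + 0 + 0 = 1

There is 1 inversion.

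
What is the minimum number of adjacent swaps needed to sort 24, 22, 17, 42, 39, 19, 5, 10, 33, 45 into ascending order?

22

The minimum number of adjacent swaps to sort an array equals its inversion count, since every such swap removes exactly one inversion.
Count inversions — for each element, later elements that are smaller:
24: 22, 17, 19, 5, 10 → 5
22: 17, 19, 5, 10 → 4
17: 5, 10 → 2
42: 39, 19, 5, 10, 33 → 5
39: 19, 5, 10, 33 → 4
19: 5, 10 → 2
5: none → 0
10: none → 0
33: none → 0
45: none → 0
Total inversions: 5 + 4 + 2 + 5 + 4 + 2 + 0 + 0 + 0 + 0 = 22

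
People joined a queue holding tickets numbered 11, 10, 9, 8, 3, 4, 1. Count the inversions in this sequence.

For each element, count later entries that are smaller:
11 → 10, 9, 8, 3, 4, 1 → 6
10 → 9, 8, 3, 4, 1 → 5
9 → 8, 3, 4, 1 → 4
8 → 3, 4, 1 → 3
3 → 1 → 1
4 → 1 → 1
1 → none → 0
Sum: 6 + 5 + 4 + 3 + 1 + 1 + 0 = 20

20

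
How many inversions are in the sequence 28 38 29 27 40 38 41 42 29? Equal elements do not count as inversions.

10 out-of-order pairs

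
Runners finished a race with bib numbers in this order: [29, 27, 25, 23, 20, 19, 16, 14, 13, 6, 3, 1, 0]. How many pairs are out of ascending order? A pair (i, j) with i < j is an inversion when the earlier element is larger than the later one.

78 inversions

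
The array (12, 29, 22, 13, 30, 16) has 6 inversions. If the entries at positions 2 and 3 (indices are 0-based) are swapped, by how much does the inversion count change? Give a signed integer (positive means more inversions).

-1

Positions 2 and 3 hold 22 and 13; after swapping, the array is [12, 29, 13, 22, 30, 16].
Sweep left to right; for each value list the smaller values that follow it:
12 → none → 0
29 → 13, 22, 16 → 3
13 → none → 0
22 → 16 → 1
30 → 16 → 1
16 → none → 0
Sum: 0 + 3 + 0 + 1 + 1 + 0 = 5
Change: 5 − 6 = -1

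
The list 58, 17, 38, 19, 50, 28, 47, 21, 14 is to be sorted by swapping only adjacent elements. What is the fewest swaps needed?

23 adjacent swaps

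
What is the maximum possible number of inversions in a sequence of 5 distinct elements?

10 inversions

A reversed (strictly descending) arrangement makes every pair an inversion, giving C(5, 2) inversions.
C(5, 2) = 5·4/2 = 10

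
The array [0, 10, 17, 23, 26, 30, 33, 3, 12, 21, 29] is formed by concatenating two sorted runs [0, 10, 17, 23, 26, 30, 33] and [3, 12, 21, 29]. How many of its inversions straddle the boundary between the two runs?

For each element r of the right run, count left-run elements greater than r:
r = 3: 10, 17, 23, 26, 30, 33 → 6
r = 12: 17, 23, 26, 30, 33 → 5
r = 21: 23, 26, 30, 33 → 4
r = 29: 30, 33 → 2
Cross-inversions: 6 + 5 + 4 + 2 = 17

17 split inversions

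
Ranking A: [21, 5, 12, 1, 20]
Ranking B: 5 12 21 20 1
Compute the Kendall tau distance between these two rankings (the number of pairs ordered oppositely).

Assign each item its position (1..5) in the first ordering, then rewrite the second ordering as that position sequence:
positions: 21→1, 5→2, 12→3, 1→4, 20→5
second ordering as positions: [2, 3, 1, 5, 4]
Discordant pairs = inversions in this position sequence.
2: 1 → 1
3: 1 → 1
1: 0
5: 4 → 1
4: 0
Total: 1 + 1 + 0 + 1 + 0 = 3

3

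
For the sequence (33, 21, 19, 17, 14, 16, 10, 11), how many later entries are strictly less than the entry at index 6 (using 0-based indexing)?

0

The element at index 6 is 10.
Elements after it: 11
None of them are smaller than 10.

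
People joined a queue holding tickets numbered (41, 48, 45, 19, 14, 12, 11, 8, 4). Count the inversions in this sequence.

Sweep left to right; for each value list the smaller values that follow it:
41: 6
48: 7
45: 6
19: 5
14: 4
12: 3
11: 2
8: 1
4: 0
Sum: 6 + 7 + 6 + 5 + 4 + 3 + 2 + 1 + 0 = 34

There are 34 out-of-order pairs.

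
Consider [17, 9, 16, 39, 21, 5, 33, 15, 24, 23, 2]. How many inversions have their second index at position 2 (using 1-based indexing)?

The element at index 2 is 9.
Elements before it: 17
Those larger than 9: 17

1 such element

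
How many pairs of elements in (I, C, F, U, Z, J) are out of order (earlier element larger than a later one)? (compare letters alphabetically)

Sweep left to right; for each value list the smaller values that follow it:
I → C, F → 2
C → none → 0
F → none → 0
U → J → 1
Z → J → 1
J → none → 0
Sum: 2 + 0 + 0 + 1 + 1 + 0 = 4

4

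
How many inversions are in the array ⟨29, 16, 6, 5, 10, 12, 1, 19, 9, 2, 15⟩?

Count, for each position, how many later elements it exceeds:
29 → 16, 6, 5, 10, 12, 1, 19, 9, 2, 15 → 10
16 → 6, 5, 10, 12, 1, 9, 2, 15 → 8
6 → 5, 1, 2 → 3
5 → 1, 2 → 2
10 → 1, 9, 2 → 3
12 → 1, 9, 2 → 3
1 → none → 0
19 → 9, 2, 15 → 3
9 → 2 → 1
2 → none → 0
15 → none → 0
Sum: 10 + 8 + 3 + 2 + 3 + 3 + 0 + 3 + 1 + 0 + 0 = 33

33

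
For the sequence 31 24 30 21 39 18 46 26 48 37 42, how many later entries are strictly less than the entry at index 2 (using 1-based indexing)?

The element at index 2 is 24.
Elements after it: 30, 21, 39, 18, 46, 26, 48, 37, 42
Those smaller than 24: 21, 18

2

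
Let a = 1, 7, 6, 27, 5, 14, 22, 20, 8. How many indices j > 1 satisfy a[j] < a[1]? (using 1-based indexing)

0 such elements

The element at index 1 is 1.
Elements after it: 7, 6, 27, 5, 14, 22, 20, 8
None of them are smaller than 1.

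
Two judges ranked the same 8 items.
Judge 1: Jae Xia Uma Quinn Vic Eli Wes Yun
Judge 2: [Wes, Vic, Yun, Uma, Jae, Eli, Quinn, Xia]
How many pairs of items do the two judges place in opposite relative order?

Assign each item its position (1..8) in the first ordering, then rewrite the second ordering as that position sequence:
positions: Jae→1, Xia→2, Uma→3, Quinn→4, Vic→5, Eli→6, Wes→7, Yun→8
second ordering as positions: [7, 5, 8, 3, 1, 6, 4, 2]
Discordant pairs = inversions in this position sequence.
7: 5, 3, 1, 6, 4, 2 → 6
5: 3, 1, 4, 2 → 4
8: 3, 1, 6, 4, 2 → 5
3: 1, 2 → 2
1: 0
6: 4, 2 → 2
4: 2 → 1
2: 0
Total: 6 + 4 + 5 + 2 + 0 + 2 + 1 + 0 = 20

Discordant pairs: 20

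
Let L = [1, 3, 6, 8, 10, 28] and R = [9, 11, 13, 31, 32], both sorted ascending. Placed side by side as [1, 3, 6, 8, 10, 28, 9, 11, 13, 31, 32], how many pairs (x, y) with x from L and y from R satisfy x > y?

4 split inversions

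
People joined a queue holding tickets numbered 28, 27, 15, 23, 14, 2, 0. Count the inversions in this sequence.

There are 20 out-of-order pairs.

Element-by-element contributions:
28 → 27, 15, 23, 14, 2, 0 → 6
27 → 15, 23, 14, 2, 0 → 5
15 → 14, 2, 0 → 3
23 → 14, 2, 0 → 3
14 → 2, 0 → 2
2 → 0 → 1
0 → none → 0
Sum: 6 + 5 + 3 + 3 + 2 + 1 + 0 = 20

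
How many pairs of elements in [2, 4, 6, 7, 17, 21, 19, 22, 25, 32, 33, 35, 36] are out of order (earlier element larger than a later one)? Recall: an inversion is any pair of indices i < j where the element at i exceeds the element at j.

Out-of-order pairs: 1

Element-by-element contributions:
2: 0
4: 0
6: 0
7: 0
17: 0
21: 1
19: 0
22: 0
25: 0
32: 0
33: 0
35: 0
36: 0
Sum: 0 + 0 + 0 + 0 + 0 + 1 + 0 + 0 + 0 + 0 + 0 + 0 + 0 = 1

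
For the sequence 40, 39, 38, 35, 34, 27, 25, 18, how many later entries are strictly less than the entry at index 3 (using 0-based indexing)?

4

The element at index 3 is 35.
Elements after it: 34, 27, 25, 18
Those smaller than 35: 34, 27, 25, 18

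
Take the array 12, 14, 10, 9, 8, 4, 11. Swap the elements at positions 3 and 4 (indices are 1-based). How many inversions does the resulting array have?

There are 15 inversions.

Positions 3 and 4 hold 10 and 9; after swapping, the array is [12, 14, 9, 10, 8, 4, 11].
Count, for each position, how many later elements it exceeds:
12 → 9, 10, 8, 4, 11 → 5
14 → 9, 10, 8, 4, 11 → 5
9 → 8, 4 → 2
10 → 8, 4 → 2
8 → 4 → 1
4 → none → 0
11 → none → 0
Sum: 5 + 5 + 2 + 2 + 1 + 0 + 0 = 15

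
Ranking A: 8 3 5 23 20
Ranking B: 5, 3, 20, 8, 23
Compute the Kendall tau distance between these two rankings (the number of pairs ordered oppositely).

5

Assign each item its position (1..5) in the first ordering, then rewrite the second ordering as that position sequence:
positions: 8→1, 3→2, 5→3, 23→4, 20→5
second ordering as positions: [3, 2, 5, 1, 4]
Discordant pairs = inversions in this position sequence.
3: 2, 1 → 2
2: 1 → 1
5: 1, 4 → 2
1: 0
4: 0
Total: 2 + 1 + 2 + 0 + 0 = 5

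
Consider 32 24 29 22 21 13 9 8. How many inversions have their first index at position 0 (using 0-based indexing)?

7

The element at index 0 is 32.
Elements after it: 24, 29, 22, 21, 13, 9, 8
Those smaller than 32: 24, 29, 22, 21, 13, 9, 8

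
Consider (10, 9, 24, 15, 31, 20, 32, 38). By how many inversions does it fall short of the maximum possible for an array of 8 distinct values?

24

Maximum inversions for 8 distinct elements is C(8, 2) = 8·7/2 = 28.
Current inversions — for each element, count later smaller elements:
10: 1
9: 0
24: 2
15: 0
31: 1
20: 0
32: 0
38: 0
Current total: 1 + 0 + 2 + 0 + 1 + 0 + 0 + 0 = 4
Shortfall: 28 − 4 = 24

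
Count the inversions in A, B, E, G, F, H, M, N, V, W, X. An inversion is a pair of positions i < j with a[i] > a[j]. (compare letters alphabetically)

There is 1 inversion.

For each element, count later entries that are smaller:
A → none → 0
B → none → 0
E → none → 0
G → F → 1
F → none → 0
H → none → 0
M → none → 0
N → none → 0
V → none → 0
W → none → 0
X → none → 0
Sum: 0 + 0 + 0 + 1 + 0 + 0 + 0 + 0 + 0 + 0 + 0 = 1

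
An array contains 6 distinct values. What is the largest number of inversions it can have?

A reversed (strictly descending) arrangement makes every pair an inversion, giving C(6, 2) inversions.
C(6, 2) = 6·5/2 = 15

15 inversions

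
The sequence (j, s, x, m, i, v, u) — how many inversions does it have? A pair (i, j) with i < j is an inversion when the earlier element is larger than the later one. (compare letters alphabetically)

Inversion pairs (indices are 0-based):
(0,4): j > i
(1,3): s > m
(1,4): s > i
(2,3): x > m
(2,4): x > i
(2,5): x > v
(2,6): x > u
(3,4): m > i
(5,6): v > u
That's 9 pairs.

9 inversions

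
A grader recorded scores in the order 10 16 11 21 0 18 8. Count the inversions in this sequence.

For each element, count later entries that are smaller:
10: 2
16: 3
11: 2
21: 3
0: 0
18: 1
8: 0
Sum: 2 + 3 + 2 + 3 + 0 + 1 + 0 = 11

Out-of-order pairs: 11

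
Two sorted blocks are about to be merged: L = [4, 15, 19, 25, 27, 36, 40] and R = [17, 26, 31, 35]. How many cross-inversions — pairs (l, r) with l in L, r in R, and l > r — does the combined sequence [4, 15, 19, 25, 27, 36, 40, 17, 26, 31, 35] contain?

Take each right-half value and tally the left-half values above it:
r = 17: 19, 25, 27, 36, 40 → 5
r = 26: 27, 36, 40 → 3
r = 31: 36, 40 → 2
r = 35: 36, 40 → 2
Cross-inversions: 5 + 3 + 2 + 2 = 12

12 cross-inversions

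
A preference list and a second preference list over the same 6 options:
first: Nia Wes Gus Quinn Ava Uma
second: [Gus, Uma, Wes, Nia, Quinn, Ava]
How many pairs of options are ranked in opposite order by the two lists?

Assign each item its position (1..6) in the first ordering, then rewrite the second ordering as that position sequence:
positions: Nia→1, Wes→2, Gus→3, Quinn→4, Ava→5, Uma→6
second ordering as positions: [3, 6, 2, 1, 4, 5]
Discordant pairs = inversions in this position sequence.
3: 2, 1 → 2
6: 2, 1, 4, 5 → 4
2: 1 → 1
1: 0
4: 0
5: 0
Total: 2 + 4 + 1 + 0 + 0 + 0 = 7

7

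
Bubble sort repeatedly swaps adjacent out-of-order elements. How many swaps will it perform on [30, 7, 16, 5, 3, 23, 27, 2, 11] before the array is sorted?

The minimum number of adjacent swaps to sort an array equals its inversion count, since every such swap removes exactly one inversion.
Count inversions — for each element, later elements that are smaller:
30: 7, 16, 5, 3, 23, 27, 2, 11 → 8
7: 5, 3, 2 → 3
16: 5, 3, 2, 11 → 4
5: 3, 2 → 2
3: 2 → 1
23: 2, 11 → 2
27: 2, 11 → 2
2: none → 0
11: none → 0
Total inversions: 8 + 3 + 4 + 2 + 1 + 2 + 2 + 0 + 0 = 22

Adjacent swaps: 22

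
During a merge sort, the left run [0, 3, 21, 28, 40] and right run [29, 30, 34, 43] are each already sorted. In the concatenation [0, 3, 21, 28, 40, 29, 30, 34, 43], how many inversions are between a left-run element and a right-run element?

Split inversions: 3

Count, for every r in R, how many entries of L exceed r:
r = 29: 40 → 1
r = 30: 40 → 1
r = 34: 40 → 1
r = 43: none → 0
Cross-inversions: 1 + 1 + 1 + 0 = 3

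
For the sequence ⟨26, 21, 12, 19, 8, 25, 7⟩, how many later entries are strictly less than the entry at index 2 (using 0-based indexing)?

The element at index 2 is 12.
Elements after it: 19, 8, 25, 7
Those smaller than 12: 8, 7

2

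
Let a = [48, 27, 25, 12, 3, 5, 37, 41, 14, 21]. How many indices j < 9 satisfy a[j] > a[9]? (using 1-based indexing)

5 such elements

The element at index 9 is 14.
Elements before it: 48, 27, 25, 12, 3, 5, 37, 41
Those larger than 14: 48, 27, 25, 37, 41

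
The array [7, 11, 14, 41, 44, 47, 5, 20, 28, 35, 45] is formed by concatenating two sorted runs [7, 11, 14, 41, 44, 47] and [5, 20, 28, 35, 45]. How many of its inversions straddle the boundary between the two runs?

Take each right-half value and tally the left-half values above it:
r = 5: 7, 11, 14, 41, 44, 47 → 6
r = 20: 41, 44, 47 → 3
r = 28: 41, 44, 47 → 3
r = 35: 41, 44, 47 → 3
r = 45: 47 → 1
Cross-inversions: 6 + 3 + 3 + 3 + 1 = 16

16 split inversions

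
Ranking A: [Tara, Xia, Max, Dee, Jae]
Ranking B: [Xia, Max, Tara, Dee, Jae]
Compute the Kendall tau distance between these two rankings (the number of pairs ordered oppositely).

2

Assign each item its position (1..5) in the first ordering, then rewrite the second ordering as that position sequence:
positions: Tara→1, Xia→2, Max→3, Dee→4, Jae→5
second ordering as positions: [2, 3, 1, 4, 5]
Discordant pairs = inversions in this position sequence.
2: 1 → 1
3: 1 → 1
1: 0
4: 0
5: 0
Total: 1 + 1 + 0 + 0 + 0 = 2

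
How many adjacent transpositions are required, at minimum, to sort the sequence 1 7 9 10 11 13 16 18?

Minimum adjacent swaps = number of inversions (each swap of adjacent out-of-order elements removes one inversion and no swap can remove more).
Count inversions — for each element, later elements that are smaller:
1: none → 0
7: none → 0
9: none → 0
10: none → 0
11: none → 0
13: none → 0
16: none → 0
18: none → 0
Total inversions: 0 + 0 + 0 + 0 + 0 + 0 + 0 + 0 = 0

0 swaps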